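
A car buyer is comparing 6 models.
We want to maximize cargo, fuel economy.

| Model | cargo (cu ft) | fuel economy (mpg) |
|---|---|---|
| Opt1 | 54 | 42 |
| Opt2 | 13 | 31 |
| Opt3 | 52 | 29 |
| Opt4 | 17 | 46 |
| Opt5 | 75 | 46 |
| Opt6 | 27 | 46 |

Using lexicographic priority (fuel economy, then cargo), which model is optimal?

First maximize fuel economy: best is 46, kept {Opt4, Opt5, Opt6}.
Then maximize cargo: best is 75, kept {Opt5}.

Opt5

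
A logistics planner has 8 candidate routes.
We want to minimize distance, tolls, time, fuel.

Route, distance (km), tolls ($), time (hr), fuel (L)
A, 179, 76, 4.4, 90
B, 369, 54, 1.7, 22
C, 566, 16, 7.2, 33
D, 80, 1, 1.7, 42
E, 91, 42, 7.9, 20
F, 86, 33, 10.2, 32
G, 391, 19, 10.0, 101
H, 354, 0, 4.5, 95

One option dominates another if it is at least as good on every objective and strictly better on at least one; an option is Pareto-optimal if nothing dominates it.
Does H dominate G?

Yes

H vs G: distance 354≤391, tolls 0≤19, time 4.5≤10.0, fuel 95≤101 — H is at least as good on every objective with at least one strict improvement.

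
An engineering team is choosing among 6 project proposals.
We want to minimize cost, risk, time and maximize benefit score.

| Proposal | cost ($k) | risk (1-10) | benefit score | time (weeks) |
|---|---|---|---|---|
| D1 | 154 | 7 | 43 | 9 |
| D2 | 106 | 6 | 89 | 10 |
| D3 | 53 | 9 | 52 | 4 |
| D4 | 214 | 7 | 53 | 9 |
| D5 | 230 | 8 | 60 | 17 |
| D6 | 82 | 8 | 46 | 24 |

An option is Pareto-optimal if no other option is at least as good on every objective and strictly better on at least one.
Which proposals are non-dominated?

D1: not dominated.
D2: not dominated (best risk).
D3: not dominated (best cost).
D4: not dominated.
D5: dominated by D2 (cost 106≤230, risk 6≤8, benefit score 89≥60, time 10≤17).
D6: not dominated.

D1, D2, D3, D4, D6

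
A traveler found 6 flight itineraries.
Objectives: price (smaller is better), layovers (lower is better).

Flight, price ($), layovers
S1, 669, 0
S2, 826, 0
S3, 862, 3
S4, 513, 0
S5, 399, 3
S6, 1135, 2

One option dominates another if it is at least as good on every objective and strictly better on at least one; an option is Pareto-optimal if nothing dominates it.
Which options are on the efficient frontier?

S4, S5

S1: dominated by S4 (price 513≤669, layovers 0≤0).
S2: dominated by S1 (price 669≤826, layovers 0≤0).
S3: dominated by S1 (price 669≤862, layovers 0≤3).
S4: not dominated.
S5: not dominated (best price).
S6: dominated by S1 (price 669≤1135, layovers 0≤2).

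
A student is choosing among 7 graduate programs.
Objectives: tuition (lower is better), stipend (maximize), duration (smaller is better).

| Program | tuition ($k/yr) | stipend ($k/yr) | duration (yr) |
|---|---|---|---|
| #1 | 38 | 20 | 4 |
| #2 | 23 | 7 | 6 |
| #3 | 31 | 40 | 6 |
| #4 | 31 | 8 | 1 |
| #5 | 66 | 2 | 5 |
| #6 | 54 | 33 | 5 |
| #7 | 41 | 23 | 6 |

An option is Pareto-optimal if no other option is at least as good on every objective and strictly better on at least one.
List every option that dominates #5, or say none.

#1: tuition 38≤66, stipend 20≥2, duration 4≤5 — dominates #5.
#4: tuition 31≤66, stipend 8≥2, duration 1≤5 — dominates #5.
#6: tuition 54≤66, stipend 33≥2, duration 5≤5 — dominates #5.
Others (#2, #3, #7) are each worse than #5 on at least one objective.

#1, #4, #6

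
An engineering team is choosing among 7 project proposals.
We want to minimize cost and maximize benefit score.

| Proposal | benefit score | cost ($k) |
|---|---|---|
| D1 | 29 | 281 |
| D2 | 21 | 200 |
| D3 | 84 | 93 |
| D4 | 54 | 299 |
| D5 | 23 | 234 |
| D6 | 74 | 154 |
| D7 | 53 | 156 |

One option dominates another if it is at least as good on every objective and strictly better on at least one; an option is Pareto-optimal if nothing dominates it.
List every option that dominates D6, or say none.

D3: benefit score 84≥74, cost 93≤154 — dominates D6.
Others (D1, D2, D4, D5, D7) are each worse than D6 on at least one objective.

D3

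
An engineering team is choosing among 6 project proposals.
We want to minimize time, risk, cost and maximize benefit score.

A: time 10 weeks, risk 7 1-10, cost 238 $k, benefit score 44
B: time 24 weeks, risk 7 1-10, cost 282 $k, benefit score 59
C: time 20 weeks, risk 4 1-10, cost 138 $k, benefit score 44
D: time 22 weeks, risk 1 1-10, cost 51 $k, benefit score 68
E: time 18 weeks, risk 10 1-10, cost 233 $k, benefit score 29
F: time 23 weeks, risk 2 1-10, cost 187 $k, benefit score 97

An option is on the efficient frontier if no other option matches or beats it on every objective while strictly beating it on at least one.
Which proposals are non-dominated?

A: not dominated (best time).
B: dominated by D (time 22≤24, risk 1≤7, cost 51≤282, benefit score 68≥59).
C: not dominated.
D: not dominated (best risk).
E: not dominated.
F: not dominated (best benefit score).

A, C, D, E, F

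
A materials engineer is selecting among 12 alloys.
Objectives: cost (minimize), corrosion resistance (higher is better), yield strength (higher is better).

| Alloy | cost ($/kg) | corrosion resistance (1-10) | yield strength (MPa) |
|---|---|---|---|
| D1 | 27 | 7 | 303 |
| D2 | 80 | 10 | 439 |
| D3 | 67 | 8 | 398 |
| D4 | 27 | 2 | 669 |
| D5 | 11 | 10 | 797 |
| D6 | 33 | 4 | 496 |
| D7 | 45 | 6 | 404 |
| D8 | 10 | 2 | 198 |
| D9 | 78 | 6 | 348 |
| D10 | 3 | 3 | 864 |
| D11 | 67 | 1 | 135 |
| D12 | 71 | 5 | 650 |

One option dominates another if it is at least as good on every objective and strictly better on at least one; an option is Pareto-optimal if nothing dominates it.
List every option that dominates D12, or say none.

D5: cost 11≤71, corrosion resistance 10≥5, yield strength 797≥650 — dominates D12.
Others (D1, D2, D3, D4, D6, D7, D8, D9, D10, D11) are each worse than D12 on at least one objective.

D5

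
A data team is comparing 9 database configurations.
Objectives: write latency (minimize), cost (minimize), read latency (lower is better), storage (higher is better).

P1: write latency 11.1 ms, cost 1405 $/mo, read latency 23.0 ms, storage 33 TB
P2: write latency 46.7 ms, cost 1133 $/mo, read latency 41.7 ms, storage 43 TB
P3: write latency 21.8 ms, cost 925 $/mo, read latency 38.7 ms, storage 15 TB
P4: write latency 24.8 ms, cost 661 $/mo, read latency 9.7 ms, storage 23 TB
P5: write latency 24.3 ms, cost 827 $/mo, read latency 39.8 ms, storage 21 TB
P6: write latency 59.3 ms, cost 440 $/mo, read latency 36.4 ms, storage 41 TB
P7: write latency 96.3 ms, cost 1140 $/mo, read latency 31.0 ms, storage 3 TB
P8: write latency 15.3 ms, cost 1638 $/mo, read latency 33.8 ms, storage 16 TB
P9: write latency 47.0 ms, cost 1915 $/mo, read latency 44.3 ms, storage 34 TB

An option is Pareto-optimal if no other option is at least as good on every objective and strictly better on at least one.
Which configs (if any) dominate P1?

P2: worse on write latency (46.7 vs 11.1).
P3: worse on write latency (21.8 vs 11.1).
P4: worse on write latency (24.8 vs 11.1).
P5: worse on write latency (24.3 vs 11.1).
P6: worse on write latency (59.3 vs 11.1).
P7: worse on write latency (96.3 vs 11.1).
P8: worse on write latency (15.3 vs 11.1).
P9: worse on write latency (47.0 vs 11.1).
No option dominates P1.

none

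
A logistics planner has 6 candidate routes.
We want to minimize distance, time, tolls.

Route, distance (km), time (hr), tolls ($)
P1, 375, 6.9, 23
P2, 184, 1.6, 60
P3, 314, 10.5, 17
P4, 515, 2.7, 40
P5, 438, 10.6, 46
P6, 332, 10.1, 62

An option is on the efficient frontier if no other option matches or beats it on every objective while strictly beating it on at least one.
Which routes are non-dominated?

P1, P2, P3, P4

P1: not dominated.
P2: not dominated (best distance).
P3: not dominated (best tolls).
P4: not dominated.
P5: dominated by P1 (distance 375≤438, time 6.9≤10.6, tolls 23≤46).
P6: dominated by P2 (distance 184≤332, time 1.6≤10.1, tolls 60≤62).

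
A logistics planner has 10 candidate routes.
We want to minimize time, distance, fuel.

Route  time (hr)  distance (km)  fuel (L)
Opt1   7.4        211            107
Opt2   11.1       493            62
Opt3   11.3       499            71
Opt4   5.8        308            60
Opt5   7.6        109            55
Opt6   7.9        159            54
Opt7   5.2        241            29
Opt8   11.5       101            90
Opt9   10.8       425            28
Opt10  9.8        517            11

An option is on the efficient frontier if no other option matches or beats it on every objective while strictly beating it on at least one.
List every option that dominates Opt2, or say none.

Opt4, Opt5, Opt6, Opt7, Opt9

Opt4: time 5.8≤11.1, distance 308≤493, fuel 60≤62 — dominates Opt2.
Opt5: time 7.6≤11.1, distance 109≤493, fuel 55≤62 — dominates Opt2.
Opt6: time 7.9≤11.1, distance 159≤493, fuel 54≤62 — dominates Opt2.
Opt7: time 5.2≤11.1, distance 241≤493, fuel 29≤62 — dominates Opt2.
Opt9: time 10.8≤11.1, distance 425≤493, fuel 28≤62 — dominates Opt2.
Others (Opt1, Opt3, Opt8, Opt10) are each worse than Opt2 on at least one objective.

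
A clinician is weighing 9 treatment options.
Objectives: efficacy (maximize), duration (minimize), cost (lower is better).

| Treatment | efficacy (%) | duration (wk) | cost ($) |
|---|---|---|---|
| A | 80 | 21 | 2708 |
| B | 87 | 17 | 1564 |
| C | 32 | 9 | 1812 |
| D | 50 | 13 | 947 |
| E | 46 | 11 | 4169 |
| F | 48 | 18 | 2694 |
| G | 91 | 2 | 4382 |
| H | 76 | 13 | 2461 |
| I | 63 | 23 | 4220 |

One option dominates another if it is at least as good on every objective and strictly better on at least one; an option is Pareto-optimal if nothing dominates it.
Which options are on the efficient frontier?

B, C, D, E, G, H

A: dominated by B (efficacy 87≥80, duration 17≤21, cost 1564≤2708).
B: not dominated.
C: not dominated.
D: not dominated (best cost).
E: not dominated.
F: dominated by B (efficacy 87≥48, duration 17≤18, cost 1564≤2694).
G: not dominated (best efficacy).
H: not dominated.
I: dominated by A (efficacy 80≥63, duration 21≤23, cost 2708≤4220).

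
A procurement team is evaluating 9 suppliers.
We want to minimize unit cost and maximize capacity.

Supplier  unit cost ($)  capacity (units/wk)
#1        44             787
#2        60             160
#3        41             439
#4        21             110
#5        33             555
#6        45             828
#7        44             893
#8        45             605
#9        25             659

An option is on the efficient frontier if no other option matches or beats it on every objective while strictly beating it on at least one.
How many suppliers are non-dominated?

3

#1: dominated by #7 (unit cost 44≤44, capacity 893≥787).
#2: dominated by #1 (unit cost 44≤60, capacity 787≥160).
#3: dominated by #5 (unit cost 33≤41, capacity 555≥439).
#4: not dominated (best unit cost).
#5: dominated by #9 (unit cost 25≤33, capacity 659≥555).
#6: dominated by #7 (unit cost 44≤45, capacity 893≥828).
#7: not dominated (best capacity).
#8: dominated by #1 (unit cost 44≤45, capacity 787≥605).
#9: not dominated.
Pareto-optimal: #4, #7, #9 → 3.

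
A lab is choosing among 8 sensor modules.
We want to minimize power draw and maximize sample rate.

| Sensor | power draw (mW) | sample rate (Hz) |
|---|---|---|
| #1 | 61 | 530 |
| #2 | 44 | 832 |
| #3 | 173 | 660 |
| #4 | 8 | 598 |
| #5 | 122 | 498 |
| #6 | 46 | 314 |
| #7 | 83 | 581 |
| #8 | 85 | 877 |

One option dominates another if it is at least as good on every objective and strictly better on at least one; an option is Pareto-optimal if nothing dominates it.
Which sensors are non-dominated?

#1: dominated by #2 (power draw 44≤61, sample rate 832≥530).
#2: not dominated.
#3: dominated by #2 (power draw 44≤173, sample rate 832≥660).
#4: not dominated (best power draw).
#5: dominated by #1 (power draw 61≤122, sample rate 530≥498).
#6: dominated by #2 (power draw 44≤46, sample rate 832≥314).
#7: dominated by #2 (power draw 44≤83, sample rate 832≥581).
#8: not dominated (best sample rate).

#2, #4, #8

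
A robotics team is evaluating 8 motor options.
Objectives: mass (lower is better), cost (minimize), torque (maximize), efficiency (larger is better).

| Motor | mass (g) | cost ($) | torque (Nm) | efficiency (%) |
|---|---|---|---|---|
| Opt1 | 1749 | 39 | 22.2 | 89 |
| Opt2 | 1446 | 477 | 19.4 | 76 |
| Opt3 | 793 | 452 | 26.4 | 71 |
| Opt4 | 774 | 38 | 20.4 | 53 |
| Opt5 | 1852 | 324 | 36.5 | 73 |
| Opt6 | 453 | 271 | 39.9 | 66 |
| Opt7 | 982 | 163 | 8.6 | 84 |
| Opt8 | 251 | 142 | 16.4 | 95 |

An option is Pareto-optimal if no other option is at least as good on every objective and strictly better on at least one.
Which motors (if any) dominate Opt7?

Opt8

Opt8: mass 251≤982, cost 142≤163, torque 16.4≥8.6, efficiency 95≥84 — dominates Opt7.
Others (Opt1, Opt2, Opt3, Opt4, Opt5, Opt6) are each worse than Opt7 on at least one objective.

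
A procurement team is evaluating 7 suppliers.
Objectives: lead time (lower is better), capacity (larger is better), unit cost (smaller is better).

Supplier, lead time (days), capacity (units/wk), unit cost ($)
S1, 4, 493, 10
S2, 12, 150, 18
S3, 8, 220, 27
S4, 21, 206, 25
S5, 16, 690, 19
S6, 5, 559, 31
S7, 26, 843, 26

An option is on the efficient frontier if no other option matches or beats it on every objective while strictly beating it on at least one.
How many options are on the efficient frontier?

S1: not dominated (best lead time).
S2: dominated by S1 (lead time 4≤12, capacity 493≥150, unit cost 10≤18).
S3: dominated by S1 (lead time 4≤8, capacity 493≥220, unit cost 10≤27).
S4: dominated by S1 (lead time 4≤21, capacity 493≥206, unit cost 10≤25).
S5: not dominated.
S6: not dominated.
S7: not dominated (best capacity).
Pareto-optimal: S1, S5, S6, S7 → 4.

4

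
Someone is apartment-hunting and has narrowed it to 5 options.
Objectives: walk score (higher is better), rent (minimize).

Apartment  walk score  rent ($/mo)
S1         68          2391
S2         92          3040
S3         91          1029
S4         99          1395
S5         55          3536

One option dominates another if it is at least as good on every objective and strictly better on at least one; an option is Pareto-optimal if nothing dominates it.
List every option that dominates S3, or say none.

S1: worse on walk score (68 vs 91).
S2: worse on rent (3040 vs 1029).
S4: worse on rent (1395 vs 1029).
S5: worse on walk score (55 vs 91).
No option dominates S3.

none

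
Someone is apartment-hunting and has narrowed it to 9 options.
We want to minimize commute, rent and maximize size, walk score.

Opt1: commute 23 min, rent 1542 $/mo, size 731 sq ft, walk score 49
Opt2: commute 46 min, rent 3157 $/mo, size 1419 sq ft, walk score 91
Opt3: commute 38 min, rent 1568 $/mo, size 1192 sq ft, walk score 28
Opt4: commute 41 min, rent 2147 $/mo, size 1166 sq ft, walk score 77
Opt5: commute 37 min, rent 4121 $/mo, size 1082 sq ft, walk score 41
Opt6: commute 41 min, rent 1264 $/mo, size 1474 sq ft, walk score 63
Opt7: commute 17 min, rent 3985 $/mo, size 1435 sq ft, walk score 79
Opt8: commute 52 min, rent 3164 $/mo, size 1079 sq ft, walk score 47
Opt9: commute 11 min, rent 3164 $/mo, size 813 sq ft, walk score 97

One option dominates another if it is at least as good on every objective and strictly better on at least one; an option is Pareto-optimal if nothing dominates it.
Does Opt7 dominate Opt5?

Opt7 vs Opt5: commute 17≤37, rent 3985≤4121, size 1435≥1082, walk score 79≥41 — Opt7 is at least as good on every objective with at least one strict improvement.

Yes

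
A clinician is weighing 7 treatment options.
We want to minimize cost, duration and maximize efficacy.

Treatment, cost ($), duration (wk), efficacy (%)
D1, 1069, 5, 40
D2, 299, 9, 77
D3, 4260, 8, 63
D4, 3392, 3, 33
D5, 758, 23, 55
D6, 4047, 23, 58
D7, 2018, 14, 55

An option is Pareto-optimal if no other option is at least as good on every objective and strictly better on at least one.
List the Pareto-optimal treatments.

D1: not dominated.
D2: not dominated (best cost).
D3: not dominated.
D4: not dominated (best duration).
D5: dominated by D2 (cost 299≤758, duration 9≤23, efficacy 77≥55).
D6: dominated by D2 (cost 299≤4047, duration 9≤23, efficacy 77≥58).
D7: dominated by D2 (cost 299≤2018, duration 9≤14, efficacy 77≥55).

D1, D2, D3, D4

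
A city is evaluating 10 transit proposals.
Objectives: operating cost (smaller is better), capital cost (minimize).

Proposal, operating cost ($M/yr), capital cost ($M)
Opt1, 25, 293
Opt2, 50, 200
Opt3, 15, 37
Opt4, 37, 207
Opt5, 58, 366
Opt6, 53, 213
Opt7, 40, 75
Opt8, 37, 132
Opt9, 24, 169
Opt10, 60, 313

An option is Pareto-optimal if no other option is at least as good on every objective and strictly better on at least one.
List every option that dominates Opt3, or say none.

Opt1: worse on operating cost (25 vs 15).
Opt2: worse on operating cost (50 vs 15).
Opt4: worse on operating cost (37 vs 15).
Opt5: worse on operating cost (58 vs 15).
Opt6: worse on operating cost (53 vs 15).
Opt7: worse on operating cost (40 vs 15).
Opt8: worse on operating cost (37 vs 15).
Opt9: worse on operating cost (24 vs 15).
Opt10: worse on operating cost (60 vs 15).
No option dominates Opt3.

none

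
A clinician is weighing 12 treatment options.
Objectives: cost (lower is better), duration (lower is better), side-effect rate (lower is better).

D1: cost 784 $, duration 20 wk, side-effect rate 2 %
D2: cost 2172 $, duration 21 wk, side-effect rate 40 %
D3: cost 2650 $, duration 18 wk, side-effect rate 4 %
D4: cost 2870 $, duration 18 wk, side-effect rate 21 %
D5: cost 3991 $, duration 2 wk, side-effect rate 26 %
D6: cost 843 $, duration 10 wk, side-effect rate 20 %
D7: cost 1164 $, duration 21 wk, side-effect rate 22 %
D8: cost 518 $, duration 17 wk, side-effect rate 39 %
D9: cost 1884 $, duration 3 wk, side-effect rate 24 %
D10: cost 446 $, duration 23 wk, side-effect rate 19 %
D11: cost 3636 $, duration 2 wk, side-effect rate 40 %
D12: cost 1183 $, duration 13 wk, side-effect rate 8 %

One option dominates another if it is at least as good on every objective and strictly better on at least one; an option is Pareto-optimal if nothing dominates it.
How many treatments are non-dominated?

9

D1: not dominated (best side-effect rate).
D2: dominated by D1 (cost 784≤2172, duration 20≤21, side-effect rate 2≤40).
D3: not dominated.
D4: dominated by D3 (cost 2650≤2870, duration 18≤18, side-effect rate 4≤21).
D5: not dominated.
D6: not dominated.
D7: dominated by D1 (cost 784≤1164, duration 20≤21, side-effect rate 2≤22).
D8: not dominated.
D9: not dominated.
D10: not dominated (best cost).
D11: not dominated.
D12: not dominated.
Pareto-optimal: D1, D3, D5, D6, D8, D9, D10, D11, D12 → 9.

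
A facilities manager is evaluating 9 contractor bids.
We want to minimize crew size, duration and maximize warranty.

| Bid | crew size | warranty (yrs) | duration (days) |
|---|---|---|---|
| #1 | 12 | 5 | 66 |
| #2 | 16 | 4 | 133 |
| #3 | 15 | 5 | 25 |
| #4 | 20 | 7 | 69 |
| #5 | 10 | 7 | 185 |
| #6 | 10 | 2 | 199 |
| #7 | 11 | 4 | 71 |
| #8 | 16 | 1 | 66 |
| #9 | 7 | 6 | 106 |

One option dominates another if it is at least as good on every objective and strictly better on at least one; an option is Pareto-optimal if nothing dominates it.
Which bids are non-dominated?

#1: not dominated.
#2: dominated by #1 (crew size 12≤16, warranty 5≥4, duration 66≤133).
#3: not dominated (best duration).
#4: not dominated.
#5: not dominated.
#6: dominated by #5 (crew size 10≤10, warranty 7≥2, duration 185≤199).
#7: not dominated.
#8: dominated by #1 (crew size 12≤16, warranty 5≥1, duration 66≤66).
#9: not dominated (best crew size).

#1, #3, #4, #5, #7, #9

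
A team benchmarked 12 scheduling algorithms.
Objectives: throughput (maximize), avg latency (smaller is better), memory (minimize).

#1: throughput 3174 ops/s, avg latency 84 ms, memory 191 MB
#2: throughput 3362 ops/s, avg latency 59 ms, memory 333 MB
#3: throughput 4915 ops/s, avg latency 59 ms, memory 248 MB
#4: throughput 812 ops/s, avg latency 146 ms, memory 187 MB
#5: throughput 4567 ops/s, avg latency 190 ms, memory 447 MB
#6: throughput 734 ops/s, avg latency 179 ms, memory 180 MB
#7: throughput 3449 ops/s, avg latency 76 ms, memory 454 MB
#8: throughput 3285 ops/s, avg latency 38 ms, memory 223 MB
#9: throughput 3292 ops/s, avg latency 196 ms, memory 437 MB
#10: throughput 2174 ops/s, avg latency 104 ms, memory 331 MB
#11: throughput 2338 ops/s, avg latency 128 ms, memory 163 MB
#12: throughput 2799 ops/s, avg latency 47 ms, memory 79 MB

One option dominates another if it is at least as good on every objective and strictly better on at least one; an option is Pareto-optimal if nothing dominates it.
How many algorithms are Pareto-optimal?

#1: not dominated.
#2: dominated by #3 (throughput 4915≥3362, avg latency 59≤59, memory 248≤333).
#3: not dominated (best throughput).
#4: dominated by #11 (throughput 2338≥812, avg latency 128≤146, memory 163≤187).
#5: dominated by #3 (throughput 4915≥4567, avg latency 59≤190, memory 248≤447).
#6: dominated by #11 (throughput 2338≥734, avg latency 128≤179, memory 163≤180).
#7: dominated by #3 (throughput 4915≥3449, avg latency 59≤76, memory 248≤454).
#8: not dominated (best avg latency).
#9: dominated by #2 (throughput 3362≥3292, avg latency 59≤196, memory 333≤437).
#10: dominated by #1 (throughput 3174≥2174, avg latency 84≤104, memory 191≤331).
#11: dominated by #12 (throughput 2799≥2338, avg latency 47≤128, memory 79≤163).
#12: not dominated (best memory).
Pareto-optimal: #1, #3, #8, #12 → 4.

4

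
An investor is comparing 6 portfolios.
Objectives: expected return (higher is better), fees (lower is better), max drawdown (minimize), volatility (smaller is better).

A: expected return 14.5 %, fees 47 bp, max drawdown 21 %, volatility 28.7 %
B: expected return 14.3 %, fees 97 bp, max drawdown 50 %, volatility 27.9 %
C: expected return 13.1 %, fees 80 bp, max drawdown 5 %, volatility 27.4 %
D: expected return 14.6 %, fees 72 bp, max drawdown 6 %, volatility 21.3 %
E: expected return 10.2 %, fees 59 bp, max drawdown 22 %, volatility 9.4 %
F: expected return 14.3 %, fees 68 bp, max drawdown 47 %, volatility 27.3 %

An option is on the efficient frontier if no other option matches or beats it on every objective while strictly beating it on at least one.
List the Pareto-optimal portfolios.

A: not dominated (best fees).
B: dominated by D (expected return 14.6≥14.3, fees 72≤97, max drawdown 6≤50, volatility 21.3≤27.9).
C: not dominated (best max drawdown).
D: not dominated (best expected return).
E: not dominated (best volatility).
F: not dominated.

A, C, D, E, F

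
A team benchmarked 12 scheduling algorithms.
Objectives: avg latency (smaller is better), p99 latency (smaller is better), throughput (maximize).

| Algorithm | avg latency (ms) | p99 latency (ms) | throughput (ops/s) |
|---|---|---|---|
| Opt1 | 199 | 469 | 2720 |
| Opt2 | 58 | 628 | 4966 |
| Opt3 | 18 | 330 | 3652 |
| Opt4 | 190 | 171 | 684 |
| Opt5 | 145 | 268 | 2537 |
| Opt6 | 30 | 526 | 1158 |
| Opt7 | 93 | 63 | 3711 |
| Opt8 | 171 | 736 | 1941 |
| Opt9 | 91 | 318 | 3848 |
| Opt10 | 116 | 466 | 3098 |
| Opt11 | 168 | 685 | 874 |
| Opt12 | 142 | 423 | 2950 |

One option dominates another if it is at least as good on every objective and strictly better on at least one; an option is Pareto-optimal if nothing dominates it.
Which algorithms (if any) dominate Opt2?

none

Opt1: worse on avg latency (199 vs 58).
Opt3: worse on throughput (3652 vs 4966).
Opt4: worse on avg latency (190 vs 58).
Opt5: worse on avg latency (145 vs 58).
Opt6: worse on throughput (1158 vs 4966).
Opt7: worse on avg latency (93 vs 58).
Opt8: worse on avg latency (171 vs 58).
Opt9: worse on avg latency (91 vs 58).
Opt10: worse on avg latency (116 vs 58).
Opt11: worse on avg latency (168 vs 58).
Opt12: worse on avg latency (142 vs 58).
No option dominates Opt2.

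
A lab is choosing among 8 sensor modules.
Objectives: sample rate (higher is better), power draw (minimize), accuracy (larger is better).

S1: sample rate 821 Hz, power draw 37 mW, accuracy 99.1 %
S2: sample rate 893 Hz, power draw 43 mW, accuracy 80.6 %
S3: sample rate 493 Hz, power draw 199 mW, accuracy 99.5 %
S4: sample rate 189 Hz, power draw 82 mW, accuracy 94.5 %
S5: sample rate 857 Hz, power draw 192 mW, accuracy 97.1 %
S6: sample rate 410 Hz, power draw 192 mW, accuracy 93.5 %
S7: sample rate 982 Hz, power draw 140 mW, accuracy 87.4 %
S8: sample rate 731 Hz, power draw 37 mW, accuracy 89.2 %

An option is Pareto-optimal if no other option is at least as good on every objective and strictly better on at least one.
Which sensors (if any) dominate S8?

S1

S1: sample rate 821≥731, power draw 37≤37, accuracy 99.1≥89.2 — dominates S8.
Others (S2, S3, S4, S5, S6, S7) are each worse than S8 on at least one objective.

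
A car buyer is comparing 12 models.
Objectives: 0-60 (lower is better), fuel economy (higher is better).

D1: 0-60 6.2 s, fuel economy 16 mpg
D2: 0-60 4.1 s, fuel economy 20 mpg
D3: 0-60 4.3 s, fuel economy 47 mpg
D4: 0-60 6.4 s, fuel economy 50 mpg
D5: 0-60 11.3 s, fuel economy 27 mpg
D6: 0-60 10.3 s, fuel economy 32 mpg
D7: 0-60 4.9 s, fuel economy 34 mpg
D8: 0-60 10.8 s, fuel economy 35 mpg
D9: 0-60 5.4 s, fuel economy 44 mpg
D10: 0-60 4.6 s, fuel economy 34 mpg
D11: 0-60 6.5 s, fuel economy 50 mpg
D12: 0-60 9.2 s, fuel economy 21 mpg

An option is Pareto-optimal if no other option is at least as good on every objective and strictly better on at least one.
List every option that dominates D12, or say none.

D3: 0-60 4.3≤9.2, fuel economy 47≥21 — dominates D12.
D4: 0-60 6.4≤9.2, fuel economy 50≥21 — dominates D12.
D7: 0-60 4.9≤9.2, fuel economy 34≥21 — dominates D12.
D9: 0-60 5.4≤9.2, fuel economy 44≥21 — dominates D12.
D10: 0-60 4.6≤9.2, fuel economy 34≥21 — dominates D12.
D11: 0-60 6.5≤9.2, fuel economy 50≥21 — dominates D12.
Others (D1, D2, D5, D6, D8) are each worse than D12 on at least one objective.

D3, D4, D7, D9, D10, D11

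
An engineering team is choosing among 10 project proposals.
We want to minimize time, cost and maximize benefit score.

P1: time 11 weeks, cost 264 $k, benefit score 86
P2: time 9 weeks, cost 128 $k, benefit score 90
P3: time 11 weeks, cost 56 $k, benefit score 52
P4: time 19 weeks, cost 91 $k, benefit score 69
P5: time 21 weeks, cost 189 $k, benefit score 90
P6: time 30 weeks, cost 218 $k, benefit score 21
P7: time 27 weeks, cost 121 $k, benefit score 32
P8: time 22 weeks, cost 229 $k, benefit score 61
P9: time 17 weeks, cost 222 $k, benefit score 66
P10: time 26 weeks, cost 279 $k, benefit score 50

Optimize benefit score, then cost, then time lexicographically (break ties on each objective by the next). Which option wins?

First maximize benefit score: best is 90, kept {P2, P5}.
Then minimize cost: best is 128, kept {P2}.

P2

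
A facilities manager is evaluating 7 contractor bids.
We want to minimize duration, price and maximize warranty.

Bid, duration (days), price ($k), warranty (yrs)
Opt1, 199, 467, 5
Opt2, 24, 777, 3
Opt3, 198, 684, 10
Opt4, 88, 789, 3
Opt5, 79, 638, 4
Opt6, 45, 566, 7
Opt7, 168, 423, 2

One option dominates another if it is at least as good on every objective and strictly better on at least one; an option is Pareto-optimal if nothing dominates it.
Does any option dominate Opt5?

Opt6 vs Opt5: duration 45≤79, price 566≤638, warranty 7≥4 — Opt6 is at least as good on every objective and strictly better on at least one, so Opt6 dominates Opt5.

Yes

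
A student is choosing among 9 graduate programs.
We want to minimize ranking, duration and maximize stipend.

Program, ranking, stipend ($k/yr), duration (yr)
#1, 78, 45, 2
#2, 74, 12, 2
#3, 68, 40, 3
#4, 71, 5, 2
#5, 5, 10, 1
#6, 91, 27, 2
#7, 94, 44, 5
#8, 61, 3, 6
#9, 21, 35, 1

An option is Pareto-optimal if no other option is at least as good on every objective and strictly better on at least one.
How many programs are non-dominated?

#1: not dominated (best stipend).
#2: dominated by #9 (ranking 21≤74, stipend 35≥12, duration 1≤2).
#3: not dominated.
#4: dominated by #5 (ranking 5≤71, stipend 10≥5, duration 1≤2).
#5: not dominated (best ranking).
#6: dominated by #1 (ranking 78≤91, stipend 45≥27, duration 2≤2).
#7: dominated by #1 (ranking 78≤94, stipend 45≥44, duration 2≤5).
#8: dominated by #5 (ranking 5≤61, stipend 10≥3, duration 1≤6).
#9: not dominated.
Pareto-optimal: #1, #3, #5, #9 → 4.

4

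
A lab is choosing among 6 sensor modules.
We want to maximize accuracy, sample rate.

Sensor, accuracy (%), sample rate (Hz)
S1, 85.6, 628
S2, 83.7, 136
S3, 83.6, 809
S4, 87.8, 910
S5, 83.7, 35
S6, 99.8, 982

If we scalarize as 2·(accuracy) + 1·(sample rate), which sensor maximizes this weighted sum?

S6

S1: 2·85.6 + 1·628 = 799.2
S2: 2·83.7 + 1·136 = 303.4
S3: 2·83.6 + 1·809 = 976.2
S4: 2·87.8 + 1·910 = 1085.6
S5: 2·83.7 + 1·35 = 202.4
S6: 2·99.8 + 1·982 = 1181.6
Highest: S6 at 1181.6.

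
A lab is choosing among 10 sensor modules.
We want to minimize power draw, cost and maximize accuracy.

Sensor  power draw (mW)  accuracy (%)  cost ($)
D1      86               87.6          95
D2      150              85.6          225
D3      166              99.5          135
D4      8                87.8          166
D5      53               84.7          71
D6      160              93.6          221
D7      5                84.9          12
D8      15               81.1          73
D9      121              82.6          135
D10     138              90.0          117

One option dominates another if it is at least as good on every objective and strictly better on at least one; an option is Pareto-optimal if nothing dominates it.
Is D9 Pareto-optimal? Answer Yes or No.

No

D1 vs D9: power draw 86≤121, accuracy 87.6≥82.6, cost 95≤135 — D1 is at least as good on every objective and strictly better on at least one, so D1 dominates D9.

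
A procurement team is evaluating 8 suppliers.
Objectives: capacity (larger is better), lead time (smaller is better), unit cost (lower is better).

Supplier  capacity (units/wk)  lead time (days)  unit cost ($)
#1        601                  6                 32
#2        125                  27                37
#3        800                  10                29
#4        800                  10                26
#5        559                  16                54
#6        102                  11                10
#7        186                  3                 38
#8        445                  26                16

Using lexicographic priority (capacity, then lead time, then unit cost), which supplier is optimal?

#4

First maximize capacity: best is 800, kept {#3, #4}.
Then minimize lead time: best is 10, kept {#3, #4}.
Then minimize unit cost: best is 26, kept {#4}.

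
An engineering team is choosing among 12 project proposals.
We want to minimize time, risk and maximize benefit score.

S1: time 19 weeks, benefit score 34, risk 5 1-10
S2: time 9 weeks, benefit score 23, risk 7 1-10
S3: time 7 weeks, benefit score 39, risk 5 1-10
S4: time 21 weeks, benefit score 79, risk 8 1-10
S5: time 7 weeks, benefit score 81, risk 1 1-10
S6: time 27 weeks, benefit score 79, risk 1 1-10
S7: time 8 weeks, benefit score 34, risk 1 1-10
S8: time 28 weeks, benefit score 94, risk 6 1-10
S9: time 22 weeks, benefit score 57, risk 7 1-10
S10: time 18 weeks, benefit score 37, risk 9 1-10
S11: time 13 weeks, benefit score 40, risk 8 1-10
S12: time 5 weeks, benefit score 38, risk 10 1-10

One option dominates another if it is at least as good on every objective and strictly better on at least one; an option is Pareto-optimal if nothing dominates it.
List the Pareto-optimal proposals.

S5, S8, S12

S1: dominated by S3 (time 7≤19, benefit score 39≥34, risk 5≤5).
S2: dominated by S3 (time 7≤9, benefit score 39≥23, risk 5≤7).
S3: dominated by S5 (time 7≤7, benefit score 81≥39, risk 1≤5).
S4: dominated by S5 (time 7≤21, benefit score 81≥79, risk 1≤8).
S5: not dominated.
S6: dominated by S5 (time 7≤27, benefit score 81≥79, risk 1≤1).
S7: dominated by S5 (time 7≤8, benefit score 81≥34, risk 1≤1).
S8: not dominated (best benefit score).
S9: dominated by S5 (time 7≤22, benefit score 81≥57, risk 1≤7).
S10: dominated by S3 (time 7≤18, benefit score 39≥37, risk 5≤9).
S11: dominated by S5 (time 7≤13, benefit score 81≥40, risk 1≤8).
S12: not dominated (best time).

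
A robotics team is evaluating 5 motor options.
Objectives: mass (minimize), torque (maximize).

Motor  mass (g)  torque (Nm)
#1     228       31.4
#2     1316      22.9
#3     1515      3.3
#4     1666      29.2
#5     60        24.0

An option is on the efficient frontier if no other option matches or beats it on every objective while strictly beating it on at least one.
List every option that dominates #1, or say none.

none

#2: worse on mass (1316 vs 228).
#3: worse on mass (1515 vs 228).
#4: worse on mass (1666 vs 228).
#5: worse on torque (24.0 vs 31.4).
No option dominates #1.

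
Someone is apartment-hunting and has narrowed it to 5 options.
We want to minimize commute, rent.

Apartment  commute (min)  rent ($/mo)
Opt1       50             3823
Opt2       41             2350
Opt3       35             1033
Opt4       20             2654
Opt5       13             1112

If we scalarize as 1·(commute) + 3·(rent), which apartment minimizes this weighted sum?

Opt1: 1·50 + 3·3823 = 11519
Opt2: 1·41 + 3·2350 = 7091
Opt3: 1·35 + 3·1033 = 3134
Opt4: 1·20 + 3·2654 = 7982
Opt5: 1·13 + 3·1112 = 3349
Lowest: Opt3 at 3134.

Opt3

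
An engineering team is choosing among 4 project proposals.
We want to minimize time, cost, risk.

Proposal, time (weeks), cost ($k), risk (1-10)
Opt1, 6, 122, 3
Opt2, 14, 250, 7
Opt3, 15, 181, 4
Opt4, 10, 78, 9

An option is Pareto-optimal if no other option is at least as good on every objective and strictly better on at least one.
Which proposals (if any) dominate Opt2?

Opt1

Opt1: time 6≤14, cost 122≤250, risk 3≤7 — dominates Opt2.
Others (Opt3, Opt4) are each worse than Opt2 on at least one objective.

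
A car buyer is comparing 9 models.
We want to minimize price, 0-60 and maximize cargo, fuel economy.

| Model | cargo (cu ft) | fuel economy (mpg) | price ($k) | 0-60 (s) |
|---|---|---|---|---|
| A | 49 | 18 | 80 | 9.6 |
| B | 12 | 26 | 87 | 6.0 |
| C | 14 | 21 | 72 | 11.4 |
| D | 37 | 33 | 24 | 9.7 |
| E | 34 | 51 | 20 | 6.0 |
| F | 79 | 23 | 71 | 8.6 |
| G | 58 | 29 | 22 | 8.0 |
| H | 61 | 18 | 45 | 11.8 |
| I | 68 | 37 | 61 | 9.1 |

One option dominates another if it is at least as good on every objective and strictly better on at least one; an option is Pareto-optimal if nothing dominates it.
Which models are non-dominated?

D, E, F, G, H, I

A: dominated by F (cargo 79≥49, fuel economy 23≥18, price 71≤80, 0-60 8.6≤9.6).
B: dominated by E (cargo 34≥12, fuel economy 51≥26, price 20≤87, 0-60 6.0≤6.0).
C: dominated by D (cargo 37≥14, fuel economy 33≥21, price 24≤72, 0-60 9.7≤11.4).
D: not dominated.
E: not dominated (best fuel economy).
F: not dominated (best cargo).
G: not dominated.
H: not dominated.
I: not dominated.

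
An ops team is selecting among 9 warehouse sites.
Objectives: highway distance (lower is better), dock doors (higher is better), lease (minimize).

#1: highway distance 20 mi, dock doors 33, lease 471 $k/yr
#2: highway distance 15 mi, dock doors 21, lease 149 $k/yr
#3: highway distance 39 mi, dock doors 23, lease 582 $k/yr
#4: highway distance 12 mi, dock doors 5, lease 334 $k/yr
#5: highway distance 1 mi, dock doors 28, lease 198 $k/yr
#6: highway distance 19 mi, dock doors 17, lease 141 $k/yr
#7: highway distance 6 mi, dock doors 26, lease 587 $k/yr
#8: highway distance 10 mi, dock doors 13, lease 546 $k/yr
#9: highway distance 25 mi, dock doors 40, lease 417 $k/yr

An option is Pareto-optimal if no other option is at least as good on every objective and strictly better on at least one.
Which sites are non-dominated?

#1: not dominated.
#2: not dominated.
#3: dominated by #1 (highway distance 20≤39, dock doors 33≥23, lease 471≤582).
#4: dominated by #5 (highway distance 1≤12, dock doors 28≥5, lease 198≤334).
#5: not dominated (best highway distance).
#6: not dominated (best lease).
#7: dominated by #5 (highway distance 1≤6, dock doors 28≥26, lease 198≤587).
#8: dominated by #5 (highway distance 1≤10, dock doors 28≥13, lease 198≤546).
#9: not dominated (best dock doors).

#1, #2, #5, #6, #9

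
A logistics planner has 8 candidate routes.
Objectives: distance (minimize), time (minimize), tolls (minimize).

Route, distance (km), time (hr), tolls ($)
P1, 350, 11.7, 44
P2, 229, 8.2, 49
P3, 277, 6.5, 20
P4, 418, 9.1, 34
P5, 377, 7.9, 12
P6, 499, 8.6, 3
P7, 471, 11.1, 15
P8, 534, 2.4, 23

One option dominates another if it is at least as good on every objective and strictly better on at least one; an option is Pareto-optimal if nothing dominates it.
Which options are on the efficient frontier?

P1: dominated by P3 (distance 277≤350, time 6.5≤11.7, tolls 20≤44).
P2: not dominated (best distance).
P3: not dominated.
P4: dominated by P3 (distance 277≤418, time 6.5≤9.1, tolls 20≤34).
P5: not dominated.
P6: not dominated (best tolls).
P7: dominated by P5 (distance 377≤471, time 7.9≤11.1, tolls 12≤15).
P8: not dominated (best time).

P2, P3, P5, P6, P8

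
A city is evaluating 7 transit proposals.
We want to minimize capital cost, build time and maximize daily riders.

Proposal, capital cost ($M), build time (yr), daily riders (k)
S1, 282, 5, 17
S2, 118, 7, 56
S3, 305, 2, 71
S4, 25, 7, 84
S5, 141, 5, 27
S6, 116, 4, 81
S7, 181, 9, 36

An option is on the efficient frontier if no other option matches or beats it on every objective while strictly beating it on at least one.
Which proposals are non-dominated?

S3, S4, S6

S1: dominated by S5 (capital cost 141≤282, build time 5≤5, daily riders 27≥17).
S2: dominated by S4 (capital cost 25≤118, build time 7≤7, daily riders 84≥56).
S3: not dominated (best build time).
S4: not dominated (best capital cost).
S5: dominated by S6 (capital cost 116≤141, build time 4≤5, daily riders 81≥27).
S6: not dominated.
S7: dominated by S2 (capital cost 118≤181, build time 7≤9, daily riders 56≥36).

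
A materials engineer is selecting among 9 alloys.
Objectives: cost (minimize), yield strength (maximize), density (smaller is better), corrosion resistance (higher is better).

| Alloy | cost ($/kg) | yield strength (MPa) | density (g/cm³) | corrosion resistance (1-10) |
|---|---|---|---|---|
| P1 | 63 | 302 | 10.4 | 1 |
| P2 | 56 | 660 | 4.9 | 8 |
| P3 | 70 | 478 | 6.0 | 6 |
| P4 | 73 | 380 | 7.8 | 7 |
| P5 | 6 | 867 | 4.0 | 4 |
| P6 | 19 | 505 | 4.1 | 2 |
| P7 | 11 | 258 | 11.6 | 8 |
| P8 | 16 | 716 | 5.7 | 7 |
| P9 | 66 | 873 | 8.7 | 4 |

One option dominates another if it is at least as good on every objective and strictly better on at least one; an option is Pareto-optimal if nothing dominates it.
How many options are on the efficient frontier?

P1: dominated by P2 (cost 56≤63, yield strength 660≥302, density 4.9≤10.4, corrosion resistance 8≥1).
P2: not dominated.
P3: dominated by P2 (cost 56≤70, yield strength 660≥478, density 4.9≤6.0, corrosion resistance 8≥6).
P4: dominated by P2 (cost 56≤73, yield strength 660≥380, density 4.9≤7.8, corrosion resistance 8≥7).
P5: not dominated (best cost).
P6: dominated by P5 (cost 6≤19, yield strength 867≥505, density 4.0≤4.1, corrosion resistance 4≥2).
P7: not dominated.
P8: not dominated.
P9: not dominated (best yield strength).
Pareto-optimal: P2, P5, P7, P8, P9 → 5.

5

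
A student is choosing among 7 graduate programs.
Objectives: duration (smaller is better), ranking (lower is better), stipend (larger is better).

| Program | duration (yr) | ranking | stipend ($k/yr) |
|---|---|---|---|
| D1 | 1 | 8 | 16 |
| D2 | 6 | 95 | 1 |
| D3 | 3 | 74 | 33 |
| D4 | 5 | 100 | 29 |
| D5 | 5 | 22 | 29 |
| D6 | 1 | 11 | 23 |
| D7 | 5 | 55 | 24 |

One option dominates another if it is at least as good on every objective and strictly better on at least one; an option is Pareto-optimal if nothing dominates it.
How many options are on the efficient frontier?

4

D1: not dominated (best ranking).
D2: dominated by D1 (duration 1≤6, ranking 8≤95, stipend 16≥1).
D3: not dominated (best stipend).
D4: dominated by D3 (duration 3≤5, ranking 74≤100, stipend 33≥29).
D5: not dominated.
D6: not dominated.
D7: dominated by D5 (duration 5≤5, ranking 22≤55, stipend 29≥24).
Pareto-optimal: D1, D3, D5, D6 → 4.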